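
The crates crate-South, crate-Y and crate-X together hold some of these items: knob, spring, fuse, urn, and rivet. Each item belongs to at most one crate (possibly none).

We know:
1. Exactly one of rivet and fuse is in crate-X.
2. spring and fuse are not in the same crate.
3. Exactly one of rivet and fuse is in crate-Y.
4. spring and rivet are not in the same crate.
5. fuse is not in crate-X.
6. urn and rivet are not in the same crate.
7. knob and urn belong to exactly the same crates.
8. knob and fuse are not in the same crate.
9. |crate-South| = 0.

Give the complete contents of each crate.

crate-South = {}; crate-Y = {fuse}; crate-X = {rivet}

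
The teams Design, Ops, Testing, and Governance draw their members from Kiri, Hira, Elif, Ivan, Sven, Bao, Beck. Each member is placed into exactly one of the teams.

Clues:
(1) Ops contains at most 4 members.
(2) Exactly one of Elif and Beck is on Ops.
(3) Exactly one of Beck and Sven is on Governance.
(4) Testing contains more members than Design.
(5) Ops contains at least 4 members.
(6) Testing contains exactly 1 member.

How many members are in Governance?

2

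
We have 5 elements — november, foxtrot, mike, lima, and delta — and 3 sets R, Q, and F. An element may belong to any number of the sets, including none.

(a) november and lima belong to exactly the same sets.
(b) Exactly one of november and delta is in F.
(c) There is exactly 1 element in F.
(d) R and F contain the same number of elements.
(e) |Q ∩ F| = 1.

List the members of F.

F = {delta}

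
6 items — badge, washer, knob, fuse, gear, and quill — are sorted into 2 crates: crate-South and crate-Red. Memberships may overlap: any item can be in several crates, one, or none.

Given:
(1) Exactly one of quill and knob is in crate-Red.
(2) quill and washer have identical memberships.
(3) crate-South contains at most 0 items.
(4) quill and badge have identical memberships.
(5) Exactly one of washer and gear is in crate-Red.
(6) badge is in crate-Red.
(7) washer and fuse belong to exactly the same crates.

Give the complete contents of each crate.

crate-South = {}; crate-Red = {badge, fuse, quill, washer}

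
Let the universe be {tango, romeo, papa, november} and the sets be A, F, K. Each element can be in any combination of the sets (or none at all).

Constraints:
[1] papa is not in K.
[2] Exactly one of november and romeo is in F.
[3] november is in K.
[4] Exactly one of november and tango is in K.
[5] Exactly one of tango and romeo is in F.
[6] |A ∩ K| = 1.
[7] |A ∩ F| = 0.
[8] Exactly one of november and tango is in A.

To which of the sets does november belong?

From (1): papa ∉ K.
From (3): november ∈ K.
(4) (exactly one): tango ∉ K.
Suppose november ∉ A: no assignment then satisfies all the clues, so november ∈ A.

november: A, K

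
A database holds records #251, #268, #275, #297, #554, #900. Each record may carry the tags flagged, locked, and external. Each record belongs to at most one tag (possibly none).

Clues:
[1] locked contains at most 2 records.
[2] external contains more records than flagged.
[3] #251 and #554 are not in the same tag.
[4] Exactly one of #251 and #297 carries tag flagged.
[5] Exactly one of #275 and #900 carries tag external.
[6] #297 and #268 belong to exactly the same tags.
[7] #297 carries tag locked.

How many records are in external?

2

From (7): #297 ∈ locked.
(4) (exactly one): #251 ∈ flagged.
(6): #268 matches #297: #268 ∉ flagged.
(6): #268 matches #297: #268 ∈ locked.
(1): locked already has 2, so the rest are out.
(3): #554 ∉ flagged.
Suppose #275 ∈ flagged: no assignment then satisfies all the clues, so #275 ∉ flagged.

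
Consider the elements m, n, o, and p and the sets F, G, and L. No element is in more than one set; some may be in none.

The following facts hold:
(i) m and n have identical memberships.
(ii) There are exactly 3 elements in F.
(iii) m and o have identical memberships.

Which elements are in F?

F = {m, n, o}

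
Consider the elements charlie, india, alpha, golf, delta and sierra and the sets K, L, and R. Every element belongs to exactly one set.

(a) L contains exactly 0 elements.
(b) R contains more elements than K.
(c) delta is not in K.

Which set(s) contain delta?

delta: R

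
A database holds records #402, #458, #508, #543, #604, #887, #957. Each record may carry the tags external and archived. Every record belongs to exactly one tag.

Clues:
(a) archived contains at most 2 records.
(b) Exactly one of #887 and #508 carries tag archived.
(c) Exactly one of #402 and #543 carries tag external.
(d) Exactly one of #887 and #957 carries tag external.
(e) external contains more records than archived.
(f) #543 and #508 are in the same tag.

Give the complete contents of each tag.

external = {#458, #508, #543, #604, #957}; archived = {#402, #887}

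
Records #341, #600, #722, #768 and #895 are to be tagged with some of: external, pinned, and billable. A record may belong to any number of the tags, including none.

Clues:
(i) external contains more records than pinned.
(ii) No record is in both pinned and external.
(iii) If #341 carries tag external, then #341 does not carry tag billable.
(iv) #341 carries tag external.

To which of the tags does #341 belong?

#341: external

From (iv): #341 ∈ external.
(ii) (disjoint): #341 ∉ pinned.
(iii): #341 ∉ billable.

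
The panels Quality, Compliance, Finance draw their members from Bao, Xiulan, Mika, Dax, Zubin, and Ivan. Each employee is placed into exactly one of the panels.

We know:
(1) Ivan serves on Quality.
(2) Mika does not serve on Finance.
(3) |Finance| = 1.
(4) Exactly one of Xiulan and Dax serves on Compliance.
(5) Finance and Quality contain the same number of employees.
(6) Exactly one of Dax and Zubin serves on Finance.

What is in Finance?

Finance = {Dax}

From (1): Ivan ∈ Quality.
From (2): Mika ∉ Finance.
Suppose Bao ∈ Finance: no assignment then satisfies all the clues, so Bao ∉ Finance.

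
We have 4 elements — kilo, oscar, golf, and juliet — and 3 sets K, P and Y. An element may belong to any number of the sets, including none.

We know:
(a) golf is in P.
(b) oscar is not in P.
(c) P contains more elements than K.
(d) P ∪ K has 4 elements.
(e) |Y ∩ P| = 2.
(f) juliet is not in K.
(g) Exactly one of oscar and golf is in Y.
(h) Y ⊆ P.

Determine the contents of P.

P = {golf, juliet, kilo}

From (a): golf ∈ P.
From (b): oscar ∉ P.
From (f): juliet ∉ K.
(h) contrapositive: oscar ∉ Y.
(g) (exactly one): golf ∈ Y.
Suppose kilo ∉ P: no assignment then satisfies all the clues, so kilo ∈ P.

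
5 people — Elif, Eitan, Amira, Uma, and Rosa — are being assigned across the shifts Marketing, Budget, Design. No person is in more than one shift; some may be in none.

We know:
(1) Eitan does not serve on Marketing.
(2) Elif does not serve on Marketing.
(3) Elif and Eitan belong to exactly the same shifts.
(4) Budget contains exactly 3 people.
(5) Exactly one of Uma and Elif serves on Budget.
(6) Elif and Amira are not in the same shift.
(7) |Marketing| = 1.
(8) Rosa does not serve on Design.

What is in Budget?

Budget = {Eitan, Elif, Rosa}

From (1): Eitan ∉ Marketing.
From (2): Elif ∉ Marketing.
From (8): Rosa ∉ Design.
Suppose Elif ∉ Budget: no assignment then satisfies all the clues, so Elif ∈ Budget.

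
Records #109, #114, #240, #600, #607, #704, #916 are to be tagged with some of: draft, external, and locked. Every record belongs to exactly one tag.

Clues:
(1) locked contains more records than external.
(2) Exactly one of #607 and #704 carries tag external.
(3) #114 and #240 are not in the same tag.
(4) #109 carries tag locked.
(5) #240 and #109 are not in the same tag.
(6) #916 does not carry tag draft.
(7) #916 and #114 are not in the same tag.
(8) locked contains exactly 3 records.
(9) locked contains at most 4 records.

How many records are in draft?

2

From (4): #109 ∈ locked.
From (6): #916 ∉ draft.
(5): #240 ∉ locked.
Suppose #600 ∈ external: no assignment then satisfies all the clues, so #600 ∉ external.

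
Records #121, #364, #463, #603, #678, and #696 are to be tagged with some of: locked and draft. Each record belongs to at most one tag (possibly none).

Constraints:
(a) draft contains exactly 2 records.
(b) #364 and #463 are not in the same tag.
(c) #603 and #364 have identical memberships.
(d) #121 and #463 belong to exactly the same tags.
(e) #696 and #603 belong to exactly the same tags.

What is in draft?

draft = {#121, #463}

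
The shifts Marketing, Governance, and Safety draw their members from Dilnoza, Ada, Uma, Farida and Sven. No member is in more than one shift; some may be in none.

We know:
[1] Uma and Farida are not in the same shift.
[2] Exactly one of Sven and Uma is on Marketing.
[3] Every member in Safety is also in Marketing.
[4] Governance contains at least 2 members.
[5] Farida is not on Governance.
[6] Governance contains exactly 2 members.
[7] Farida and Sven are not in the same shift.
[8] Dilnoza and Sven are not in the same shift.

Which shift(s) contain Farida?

Farida: none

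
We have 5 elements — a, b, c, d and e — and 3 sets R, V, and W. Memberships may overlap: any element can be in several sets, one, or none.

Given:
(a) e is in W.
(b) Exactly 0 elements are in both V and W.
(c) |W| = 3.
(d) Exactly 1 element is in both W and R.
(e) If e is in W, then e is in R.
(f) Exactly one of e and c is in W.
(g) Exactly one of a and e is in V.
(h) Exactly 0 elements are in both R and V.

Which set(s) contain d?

From (a): e ∈ W.
(e): e ∈ R.
(f) (exactly one): c ∉ W.
Suppose d ∈ R: no assignment then satisfies all the clues, so d ∉ R.

d: W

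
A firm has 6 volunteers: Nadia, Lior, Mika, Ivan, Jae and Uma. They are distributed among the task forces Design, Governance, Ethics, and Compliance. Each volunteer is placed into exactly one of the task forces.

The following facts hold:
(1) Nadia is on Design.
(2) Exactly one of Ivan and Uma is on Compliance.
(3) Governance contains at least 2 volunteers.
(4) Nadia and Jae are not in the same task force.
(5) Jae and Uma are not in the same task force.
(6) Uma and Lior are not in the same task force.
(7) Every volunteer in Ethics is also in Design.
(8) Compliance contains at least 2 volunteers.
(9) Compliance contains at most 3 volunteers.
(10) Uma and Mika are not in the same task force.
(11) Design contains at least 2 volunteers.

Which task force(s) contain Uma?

From (1): Nadia ∈ Design.
(4): Jae ∉ Design.
(7) contrapositive: Jae ∉ Ethics.
Suppose Uma ∉ Design: no assignment then satisfies all the clues, so Uma ∈ Design.

Uma: Design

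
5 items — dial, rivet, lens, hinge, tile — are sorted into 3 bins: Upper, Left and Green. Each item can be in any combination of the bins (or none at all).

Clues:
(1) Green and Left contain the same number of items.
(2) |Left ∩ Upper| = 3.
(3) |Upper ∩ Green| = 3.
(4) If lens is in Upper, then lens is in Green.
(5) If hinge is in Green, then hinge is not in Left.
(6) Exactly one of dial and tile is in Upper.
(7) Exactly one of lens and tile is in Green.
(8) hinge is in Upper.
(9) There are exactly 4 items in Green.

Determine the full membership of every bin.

Upper = {hinge, lens, rivet, tile}; Left = {dial, lens, rivet, tile}; Green = {dial, hinge, lens, rivet}

From (8): hinge ∈ Upper.
Suppose dial ∈ Upper: no assignment then satisfies all the clues, so dial ∉ Upper.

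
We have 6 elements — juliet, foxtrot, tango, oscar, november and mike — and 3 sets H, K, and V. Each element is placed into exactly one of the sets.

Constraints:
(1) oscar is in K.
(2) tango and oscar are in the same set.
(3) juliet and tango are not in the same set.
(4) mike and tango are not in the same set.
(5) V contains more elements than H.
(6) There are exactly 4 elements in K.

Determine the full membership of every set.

H = {}; K = {foxtrot, november, oscar, tango}; V = {juliet, mike}

From (1): oscar ∈ K.
(2): tango matches oscar: tango ∉ H.
(2): tango matches oscar: tango ∈ K.
(3): juliet ∉ K.
(4): mike ∉ K.
(6): only 4 candidates remain for K, so all are in.
Suppose juliet ∈ H: no assignment then satisfies all the clues, so juliet ∉ H.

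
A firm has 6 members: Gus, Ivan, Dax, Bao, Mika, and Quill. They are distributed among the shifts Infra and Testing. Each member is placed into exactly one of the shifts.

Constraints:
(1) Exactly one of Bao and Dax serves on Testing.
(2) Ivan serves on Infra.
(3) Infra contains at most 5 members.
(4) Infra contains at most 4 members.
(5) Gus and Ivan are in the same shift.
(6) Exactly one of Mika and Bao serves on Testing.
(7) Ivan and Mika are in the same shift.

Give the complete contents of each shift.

Infra = {Dax, Gus, Ivan, Mika}; Testing = {Bao, Quill}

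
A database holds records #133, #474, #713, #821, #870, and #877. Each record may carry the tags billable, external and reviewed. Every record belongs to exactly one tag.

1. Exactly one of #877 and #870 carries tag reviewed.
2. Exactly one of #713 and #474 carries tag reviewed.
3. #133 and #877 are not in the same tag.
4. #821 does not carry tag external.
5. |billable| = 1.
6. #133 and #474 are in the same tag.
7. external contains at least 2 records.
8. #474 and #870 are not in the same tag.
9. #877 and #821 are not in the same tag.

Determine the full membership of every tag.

billable = {#877}; external = {#133, #474}; reviewed = {#713, #821, #870}

From (4): #821 ∉ external.
Suppose #133 ∈ billable: no assignment then satisfies all the clues, so #133 ∉ billable.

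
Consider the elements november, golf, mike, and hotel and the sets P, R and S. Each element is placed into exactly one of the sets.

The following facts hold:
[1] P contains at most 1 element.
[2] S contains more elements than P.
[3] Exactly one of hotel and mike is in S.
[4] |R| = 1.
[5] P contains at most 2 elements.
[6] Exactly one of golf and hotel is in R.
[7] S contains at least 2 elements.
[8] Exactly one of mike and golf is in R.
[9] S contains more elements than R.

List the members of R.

R = {golf}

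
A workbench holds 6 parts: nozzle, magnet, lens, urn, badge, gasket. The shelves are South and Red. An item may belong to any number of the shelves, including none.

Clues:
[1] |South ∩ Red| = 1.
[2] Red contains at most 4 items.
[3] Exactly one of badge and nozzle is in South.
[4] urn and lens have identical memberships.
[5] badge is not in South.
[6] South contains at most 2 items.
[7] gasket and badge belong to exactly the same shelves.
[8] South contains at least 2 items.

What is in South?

South = {magnet, nozzle}

From (5): badge ∉ South.
(3) (exactly one): nozzle ∈ South.
(7): gasket matches badge: gasket ∉ South.
Suppose magnet ∉ South: no assignment then satisfies all the clues, so magnet ∈ South.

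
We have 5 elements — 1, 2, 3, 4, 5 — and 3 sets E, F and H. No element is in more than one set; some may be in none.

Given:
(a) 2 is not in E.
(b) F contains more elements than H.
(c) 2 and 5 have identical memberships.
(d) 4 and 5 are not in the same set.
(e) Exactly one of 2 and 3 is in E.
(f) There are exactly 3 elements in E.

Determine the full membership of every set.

E = {1, 3, 4}; F = {2, 5}; H = {}

From (a): 2 ∉ E.
(c): 5 matches 2: 5 ∉ E.
(e) (exactly one): 3 ∈ E.
(f): only 3 candidates remain for E, so all are in.
Suppose 2 ∉ F: no assignment then satisfies all the clues, so 2 ∈ F.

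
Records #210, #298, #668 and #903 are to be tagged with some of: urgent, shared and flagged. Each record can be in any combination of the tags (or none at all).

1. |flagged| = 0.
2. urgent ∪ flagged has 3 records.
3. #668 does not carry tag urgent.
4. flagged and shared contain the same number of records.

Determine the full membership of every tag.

urgent = {#210, #298, #903}; shared = {}; flagged = {}

From (3): #668 ∉ urgent.
(1): flagged already has 0, so the rest are out.
Suppose #210 ∉ urgent: no assignment then satisfies all the clues, so #210 ∈ urgent.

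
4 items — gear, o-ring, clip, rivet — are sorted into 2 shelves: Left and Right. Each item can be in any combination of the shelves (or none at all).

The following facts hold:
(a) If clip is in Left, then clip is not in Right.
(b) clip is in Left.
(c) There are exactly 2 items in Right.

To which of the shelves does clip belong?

From (b): clip ∈ Left.
(a): clip ∉ Right.

clip: Left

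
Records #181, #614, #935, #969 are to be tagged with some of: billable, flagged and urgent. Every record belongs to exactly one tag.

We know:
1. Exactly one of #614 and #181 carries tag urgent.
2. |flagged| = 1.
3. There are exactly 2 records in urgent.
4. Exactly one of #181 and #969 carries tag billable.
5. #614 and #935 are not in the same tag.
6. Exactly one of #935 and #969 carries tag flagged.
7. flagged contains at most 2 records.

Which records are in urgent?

urgent = {#614, #969}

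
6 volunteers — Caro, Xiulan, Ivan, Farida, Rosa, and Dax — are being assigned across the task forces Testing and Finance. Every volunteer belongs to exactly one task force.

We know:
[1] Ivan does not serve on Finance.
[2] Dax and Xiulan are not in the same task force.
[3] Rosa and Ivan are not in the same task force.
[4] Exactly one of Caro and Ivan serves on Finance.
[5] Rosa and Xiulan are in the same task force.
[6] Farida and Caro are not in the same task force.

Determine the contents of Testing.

Testing = {Dax, Farida, Ivan}

From (1): Ivan ∉ Finance.
(4) (exactly one): Caro ∈ Finance.
(6): Farida ∉ Finance.
Only one task force left: Ivan ∈ Testing.
Only one task force left: Farida ∈ Testing.
(3): Rosa ∉ Testing.
(5): Xiulan matches Rosa: Xiulan ∉ Testing.
Only one task force left: Xiulan ∈ Finance.
Only one task force left: Rosa ∈ Finance.
(2): Dax ∉ Finance.
Only one task force left: Dax ∈ Testing.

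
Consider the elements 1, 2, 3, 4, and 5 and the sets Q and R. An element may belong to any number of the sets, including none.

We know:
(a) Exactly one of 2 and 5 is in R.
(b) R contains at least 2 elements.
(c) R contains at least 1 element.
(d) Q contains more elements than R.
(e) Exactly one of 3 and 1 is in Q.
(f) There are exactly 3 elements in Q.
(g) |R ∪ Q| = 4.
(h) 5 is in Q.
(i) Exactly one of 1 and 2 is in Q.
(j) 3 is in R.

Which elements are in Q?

Q = {1, 4, 5}

From (h): 5 ∈ Q.
From (j): 3 ∈ R.
Suppose 1 ∉ Q: no assignment then satisfies all the clues, so 1 ∈ Q.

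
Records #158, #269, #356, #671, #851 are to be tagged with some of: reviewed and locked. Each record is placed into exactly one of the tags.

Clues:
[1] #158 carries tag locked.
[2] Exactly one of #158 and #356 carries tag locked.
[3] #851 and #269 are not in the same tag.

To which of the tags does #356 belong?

#356: reviewed

From (1): #158 ∈ locked.
(2) (exactly one): #356 ∉ locked.
Only one tag left: #356 ∈ reviewed.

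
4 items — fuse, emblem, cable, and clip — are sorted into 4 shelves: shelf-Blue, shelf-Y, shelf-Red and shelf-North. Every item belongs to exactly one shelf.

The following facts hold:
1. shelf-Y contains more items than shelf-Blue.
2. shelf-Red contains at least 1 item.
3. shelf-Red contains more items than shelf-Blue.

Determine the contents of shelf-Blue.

shelf-Blue = {}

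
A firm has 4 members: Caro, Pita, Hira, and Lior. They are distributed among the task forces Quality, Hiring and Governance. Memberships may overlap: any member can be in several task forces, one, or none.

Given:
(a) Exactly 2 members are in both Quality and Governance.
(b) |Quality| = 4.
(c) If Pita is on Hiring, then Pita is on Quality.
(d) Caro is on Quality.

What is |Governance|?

2

From (d): Caro ∈ Quality.
(b): only 4 candidates remain for Quality, so all are in.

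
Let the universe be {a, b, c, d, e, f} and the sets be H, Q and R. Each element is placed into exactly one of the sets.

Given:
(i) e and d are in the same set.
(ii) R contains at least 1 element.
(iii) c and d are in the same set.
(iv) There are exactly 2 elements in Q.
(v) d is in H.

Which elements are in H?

H = {c, d, e}

From (v): d ∈ H.
(i): e matches d: e ∈ H.
(iii): c matches d: c ∈ H.
Suppose a ∈ H: no assignment then satisfies all the clues, so a ∉ H.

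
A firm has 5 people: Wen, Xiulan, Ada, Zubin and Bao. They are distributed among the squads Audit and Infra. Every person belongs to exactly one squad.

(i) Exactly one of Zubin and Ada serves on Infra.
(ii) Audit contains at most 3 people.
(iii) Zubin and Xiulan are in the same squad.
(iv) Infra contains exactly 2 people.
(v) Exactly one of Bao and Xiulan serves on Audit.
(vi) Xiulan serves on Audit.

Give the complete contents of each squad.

Audit = {Wen, Xiulan, Zubin}; Infra = {Ada, Bao}

From (vi): Xiulan ∈ Audit.
(iii): Zubin matches Xiulan: Zubin ∈ Audit.
(v) (exactly one): Bao ∉ Audit.
Only one squad left: Bao ∈ Infra.
(i) (exactly one): Ada ∈ Infra.
(iv): Infra already has 2, so the rest are out.
Only one squad left: Wen ∈ Audit.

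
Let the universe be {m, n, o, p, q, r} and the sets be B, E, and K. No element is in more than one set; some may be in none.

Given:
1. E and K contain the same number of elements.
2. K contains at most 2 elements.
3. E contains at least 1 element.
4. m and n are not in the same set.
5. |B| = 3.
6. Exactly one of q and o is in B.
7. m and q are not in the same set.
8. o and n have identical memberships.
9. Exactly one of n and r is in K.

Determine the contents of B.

B = {n, o, p}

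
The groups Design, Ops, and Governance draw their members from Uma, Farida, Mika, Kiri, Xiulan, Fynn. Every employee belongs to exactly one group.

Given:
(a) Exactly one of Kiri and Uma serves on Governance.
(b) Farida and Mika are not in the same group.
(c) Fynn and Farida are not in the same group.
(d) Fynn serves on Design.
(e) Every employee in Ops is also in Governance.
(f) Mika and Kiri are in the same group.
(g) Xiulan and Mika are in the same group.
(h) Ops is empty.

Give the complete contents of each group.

Design = {Fynn, Kiri, Mika, Xiulan}; Ops = {}; Governance = {Farida, Uma}

From (d): Fynn ∈ Design.
(c): Farida ∉ Design.
(h): Ops already has 0, so the rest are out.
Only one group left: Farida ∈ Governance.
(b): Mika ∉ Governance.
(f): Kiri matches Mika: Kiri ∉ Governance.
(g): Xiulan matches Mika: Xiulan ∉ Governance.
Only one group left: Mika ∈ Design.
Only one group left: Kiri ∈ Design.
Only one group left: Xiulan ∈ Design.
(a) (exactly one): Uma ∈ Governance.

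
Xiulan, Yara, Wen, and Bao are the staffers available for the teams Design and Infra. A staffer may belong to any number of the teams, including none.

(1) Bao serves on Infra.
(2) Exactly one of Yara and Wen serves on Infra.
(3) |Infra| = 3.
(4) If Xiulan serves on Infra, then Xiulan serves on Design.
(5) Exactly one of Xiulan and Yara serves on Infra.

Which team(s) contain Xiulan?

Xiulan: Design, Infra

From (1): Bao ∈ Infra.
Suppose Xiulan ∉ Design: no assignment then satisfies all the clues, so Xiulan ∈ Design.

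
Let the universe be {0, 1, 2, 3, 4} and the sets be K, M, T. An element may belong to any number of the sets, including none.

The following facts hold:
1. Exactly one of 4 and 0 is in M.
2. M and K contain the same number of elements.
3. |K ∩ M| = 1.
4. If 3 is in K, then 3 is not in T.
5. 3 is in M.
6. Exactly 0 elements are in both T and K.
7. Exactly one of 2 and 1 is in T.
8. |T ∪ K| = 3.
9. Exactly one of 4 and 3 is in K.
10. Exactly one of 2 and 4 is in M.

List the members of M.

M = {3, 4}

From (5): 3 ∈ M.
Suppose 0 ∈ M: no assignment then satisfies all the clues, so 0 ∉ M.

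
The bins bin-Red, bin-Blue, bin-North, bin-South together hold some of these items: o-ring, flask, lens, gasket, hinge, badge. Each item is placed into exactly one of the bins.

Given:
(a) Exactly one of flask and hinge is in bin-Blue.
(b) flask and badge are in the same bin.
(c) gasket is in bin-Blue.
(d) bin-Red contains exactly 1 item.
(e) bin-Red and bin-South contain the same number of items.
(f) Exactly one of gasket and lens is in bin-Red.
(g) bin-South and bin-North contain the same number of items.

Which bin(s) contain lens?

lens: bin-Red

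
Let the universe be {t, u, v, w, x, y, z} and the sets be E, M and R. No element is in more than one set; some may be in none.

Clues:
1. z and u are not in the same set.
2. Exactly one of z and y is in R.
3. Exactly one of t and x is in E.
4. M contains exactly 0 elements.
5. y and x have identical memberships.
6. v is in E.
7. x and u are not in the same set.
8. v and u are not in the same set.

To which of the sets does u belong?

u: none

From (6): v ∈ E.
(4): M already has 0, so the rest are out.
(8): u ∉ E.
Suppose u ∈ R: no assignment then satisfies all the clues, so u ∉ R.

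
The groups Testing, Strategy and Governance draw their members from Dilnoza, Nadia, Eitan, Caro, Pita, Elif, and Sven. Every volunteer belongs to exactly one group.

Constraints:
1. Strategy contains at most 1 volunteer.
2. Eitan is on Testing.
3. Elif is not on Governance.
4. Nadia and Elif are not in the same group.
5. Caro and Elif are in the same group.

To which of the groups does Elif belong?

From (2): Eitan ∈ Testing.
From (3): Elif ∉ Governance.
(5): Caro matches Elif: Caro ∉ Governance.
Suppose Elif ∉ Testing: no assignment then satisfies all the clues, so Elif ∈ Testing.

Elif: Testing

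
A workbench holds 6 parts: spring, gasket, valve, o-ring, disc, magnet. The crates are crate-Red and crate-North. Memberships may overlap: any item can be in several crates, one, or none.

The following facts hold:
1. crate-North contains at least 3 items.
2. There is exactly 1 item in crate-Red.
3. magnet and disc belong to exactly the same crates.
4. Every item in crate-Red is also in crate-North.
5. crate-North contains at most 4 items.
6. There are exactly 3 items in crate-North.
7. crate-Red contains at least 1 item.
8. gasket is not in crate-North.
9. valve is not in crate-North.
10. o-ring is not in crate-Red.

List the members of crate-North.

From (8): gasket ∉ crate-North.
From (9): valve ∉ crate-North.
From (10): o-ring ∉ crate-Red.
(4) contrapositive: gasket ∉ crate-Red.
(4) contrapositive: valve ∉ crate-Red.
Suppose spring ∉ crate-North: no assignment then satisfies all the clues, so spring ∈ crate-North.

crate-North = {disc, magnet, spring}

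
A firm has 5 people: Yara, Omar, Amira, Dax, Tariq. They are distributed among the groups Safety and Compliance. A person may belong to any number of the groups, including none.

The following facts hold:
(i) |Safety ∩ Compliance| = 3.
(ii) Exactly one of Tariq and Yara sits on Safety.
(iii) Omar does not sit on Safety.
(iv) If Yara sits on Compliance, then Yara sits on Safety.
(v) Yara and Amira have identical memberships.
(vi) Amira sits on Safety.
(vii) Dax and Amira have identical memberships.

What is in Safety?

Safety = {Amira, Dax, Yara}

From (iii): Omar ∉ Safety.
From (vi): Amira ∈ Safety.
(v): Yara matches Amira: Yara ∈ Safety.
(vii): Dax matches Amira: Dax ∈ Safety.
(ii) (exactly one): Tariq ∉ Safety.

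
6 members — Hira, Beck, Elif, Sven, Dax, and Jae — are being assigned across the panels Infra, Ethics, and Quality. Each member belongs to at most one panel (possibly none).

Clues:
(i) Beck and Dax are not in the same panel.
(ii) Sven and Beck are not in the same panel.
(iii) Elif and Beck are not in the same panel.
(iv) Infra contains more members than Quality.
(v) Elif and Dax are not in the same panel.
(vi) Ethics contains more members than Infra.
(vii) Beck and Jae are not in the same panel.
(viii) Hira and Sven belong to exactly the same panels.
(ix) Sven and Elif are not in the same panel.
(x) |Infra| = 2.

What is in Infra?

Infra = {Elif, Jae}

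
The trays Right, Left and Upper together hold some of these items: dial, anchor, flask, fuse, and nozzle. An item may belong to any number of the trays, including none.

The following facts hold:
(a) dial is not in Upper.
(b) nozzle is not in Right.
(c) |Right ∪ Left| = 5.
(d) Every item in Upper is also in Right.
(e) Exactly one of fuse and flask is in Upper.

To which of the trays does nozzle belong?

nozzle: Left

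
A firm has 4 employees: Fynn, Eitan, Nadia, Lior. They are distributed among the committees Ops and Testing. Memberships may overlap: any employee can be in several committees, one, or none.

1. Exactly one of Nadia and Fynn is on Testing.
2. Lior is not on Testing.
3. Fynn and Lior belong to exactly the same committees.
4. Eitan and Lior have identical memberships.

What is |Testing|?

From (2): Lior ∉ Testing.
(3): Fynn matches Lior: Fynn ∉ Testing.
(4): Eitan matches Lior: Eitan ∉ Testing.
(1) (exactly one): Nadia ∈ Testing.

1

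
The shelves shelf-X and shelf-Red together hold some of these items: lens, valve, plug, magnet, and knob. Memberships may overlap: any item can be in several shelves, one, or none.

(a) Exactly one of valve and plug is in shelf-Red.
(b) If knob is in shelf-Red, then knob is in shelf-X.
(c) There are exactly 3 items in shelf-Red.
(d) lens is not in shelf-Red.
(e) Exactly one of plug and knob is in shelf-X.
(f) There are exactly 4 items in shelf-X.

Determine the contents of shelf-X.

shelf-X = {knob, lens, magnet, valve}

From (d): lens ∉ shelf-Red.
Suppose lens ∉ shelf-X: no assignment then satisfies all the clues, so lens ∈ shelf-X.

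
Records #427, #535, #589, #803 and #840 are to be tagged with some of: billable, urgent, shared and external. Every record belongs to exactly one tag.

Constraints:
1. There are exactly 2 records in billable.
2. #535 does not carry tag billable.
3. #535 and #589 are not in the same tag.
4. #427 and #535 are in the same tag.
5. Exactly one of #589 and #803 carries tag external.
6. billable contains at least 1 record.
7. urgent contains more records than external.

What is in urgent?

From (2): #535 ∉ billable.
(4): #427 matches #535: #427 ∉ billable.
Suppose #427 ∉ urgent: no assignment then satisfies all the clues, so #427 ∈ urgent.

urgent = {#427, #535}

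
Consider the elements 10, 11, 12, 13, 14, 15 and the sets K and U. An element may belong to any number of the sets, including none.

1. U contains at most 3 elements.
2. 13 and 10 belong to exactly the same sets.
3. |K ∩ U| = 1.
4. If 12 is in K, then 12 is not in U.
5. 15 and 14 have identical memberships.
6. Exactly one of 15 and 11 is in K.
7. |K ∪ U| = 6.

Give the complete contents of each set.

K = {10, 11, 12, 13}; U = {11, 14, 15}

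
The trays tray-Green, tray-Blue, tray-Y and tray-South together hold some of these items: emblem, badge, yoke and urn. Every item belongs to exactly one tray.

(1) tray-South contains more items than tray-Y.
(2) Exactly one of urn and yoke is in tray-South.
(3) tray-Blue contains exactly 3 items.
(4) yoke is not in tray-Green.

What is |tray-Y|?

0

From (4): yoke ∉ tray-Green.
Suppose emblem ∈ tray-Green: no assignment then satisfies all the clues, so emblem ∉ tray-Green.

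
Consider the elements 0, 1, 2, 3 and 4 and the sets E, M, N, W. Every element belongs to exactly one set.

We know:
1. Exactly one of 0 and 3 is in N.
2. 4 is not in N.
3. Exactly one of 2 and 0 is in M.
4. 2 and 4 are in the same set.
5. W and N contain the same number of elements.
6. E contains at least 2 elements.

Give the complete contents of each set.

E = {2, 4}; M = {0}; N = {3}; W = {1}

From (2): 4 ∉ N.
(4): 2 matches 4: 2 ∉ N.
Suppose 0 ∈ E: no assignment then satisfies all the clues, so 0 ∉ E.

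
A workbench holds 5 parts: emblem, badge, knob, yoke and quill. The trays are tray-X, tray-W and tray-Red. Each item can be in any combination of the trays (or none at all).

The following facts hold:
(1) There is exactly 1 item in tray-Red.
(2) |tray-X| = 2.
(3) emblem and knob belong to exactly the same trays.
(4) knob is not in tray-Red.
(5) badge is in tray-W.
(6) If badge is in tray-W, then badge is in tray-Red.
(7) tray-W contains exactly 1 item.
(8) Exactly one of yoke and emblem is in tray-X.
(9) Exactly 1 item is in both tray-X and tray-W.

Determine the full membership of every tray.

tray-X = {badge, yoke}; tray-W = {badge}; tray-Red = {badge}

From (4): knob ∉ tray-Red.
From (5): badge ∈ tray-W.
(3): emblem matches knob: emblem ∉ tray-Red.
(6): badge ∈ tray-Red.
(7): tray-W already has 1, so the rest are out.
(1): tray-Red already has 1, so the rest are out.
Suppose emblem ∈ tray-X: no assignment then satisfies all the clues, so emblem ∉ tray-X.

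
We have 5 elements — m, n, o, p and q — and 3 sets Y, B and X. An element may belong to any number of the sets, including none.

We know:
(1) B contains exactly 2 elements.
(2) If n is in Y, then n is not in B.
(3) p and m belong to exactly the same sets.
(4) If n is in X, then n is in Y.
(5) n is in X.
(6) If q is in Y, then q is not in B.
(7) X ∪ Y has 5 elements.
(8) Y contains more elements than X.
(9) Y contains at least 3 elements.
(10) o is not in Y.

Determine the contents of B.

B = {m, p}

From (5): n ∈ X.
From (10): o ∉ Y.
(4): n ∈ Y.
(2): n ∉ B.
Suppose m ∉ B: no assignment then satisfies all the clues, so m ∈ B.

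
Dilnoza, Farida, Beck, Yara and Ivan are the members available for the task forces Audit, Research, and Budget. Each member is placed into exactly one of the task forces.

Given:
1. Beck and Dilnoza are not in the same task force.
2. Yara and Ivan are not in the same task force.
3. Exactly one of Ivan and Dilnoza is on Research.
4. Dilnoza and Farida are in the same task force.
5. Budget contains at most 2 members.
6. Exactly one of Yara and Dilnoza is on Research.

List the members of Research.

Research = {Dilnoza, Farida}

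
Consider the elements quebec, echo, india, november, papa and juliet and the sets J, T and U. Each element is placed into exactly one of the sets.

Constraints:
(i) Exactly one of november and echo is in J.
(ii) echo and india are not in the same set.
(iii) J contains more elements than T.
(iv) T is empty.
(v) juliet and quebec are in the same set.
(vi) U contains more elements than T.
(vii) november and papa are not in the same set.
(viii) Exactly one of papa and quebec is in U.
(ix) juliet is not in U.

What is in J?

From (ix): juliet ∉ U.
(iv): T already has 0, so the rest are out.
(v): quebec matches juliet: quebec ∉ U.
(viii) (exactly one): papa ∈ U.
Only one set left: quebec ∈ J.
Only one set left: juliet ∈ J.
(vii): november ∉ U.
Only one set left: november ∈ J.
(i) (exactly one): echo ∉ J.
Only one set left: echo ∈ U.
(ii): india ∉ U.
Only one set left: india ∈ J.

J = {india, juliet, november, quebec}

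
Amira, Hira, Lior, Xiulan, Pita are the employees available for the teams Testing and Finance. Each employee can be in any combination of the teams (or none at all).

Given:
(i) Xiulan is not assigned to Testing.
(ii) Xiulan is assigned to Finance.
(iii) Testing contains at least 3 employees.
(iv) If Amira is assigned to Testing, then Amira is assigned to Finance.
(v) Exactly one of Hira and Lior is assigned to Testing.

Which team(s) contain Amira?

Amira: Finance, Testing

From (i): Xiulan ∉ Testing.
From (ii): Xiulan ∈ Finance.
Suppose Amira ∉ Testing: no assignment then satisfies all the clues, so Amira ∈ Testing.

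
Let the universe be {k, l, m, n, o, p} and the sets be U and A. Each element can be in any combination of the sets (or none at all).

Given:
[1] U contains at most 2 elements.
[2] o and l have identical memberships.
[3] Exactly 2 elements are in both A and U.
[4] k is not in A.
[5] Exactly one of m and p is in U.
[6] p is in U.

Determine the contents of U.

U = {n, p}

From (4): k ∉ A.
From (6): p ∈ U.
(5) (exactly one): m ∉ U.
Suppose k ∈ U: no assignment then satisfies all the clues, so k ∉ U.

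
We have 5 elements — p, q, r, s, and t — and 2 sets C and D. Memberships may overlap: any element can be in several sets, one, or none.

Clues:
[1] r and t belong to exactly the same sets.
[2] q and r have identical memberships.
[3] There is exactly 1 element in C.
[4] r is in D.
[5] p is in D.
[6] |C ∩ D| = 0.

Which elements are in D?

D = {p, q, r, t}

From (4): r ∈ D.
From (5): p ∈ D.
(1): t matches r: t ∈ D.
(2): q matches r: q ∈ D.
Suppose s ∈ D: no assignment then satisfies all the clues, so s ∉ D.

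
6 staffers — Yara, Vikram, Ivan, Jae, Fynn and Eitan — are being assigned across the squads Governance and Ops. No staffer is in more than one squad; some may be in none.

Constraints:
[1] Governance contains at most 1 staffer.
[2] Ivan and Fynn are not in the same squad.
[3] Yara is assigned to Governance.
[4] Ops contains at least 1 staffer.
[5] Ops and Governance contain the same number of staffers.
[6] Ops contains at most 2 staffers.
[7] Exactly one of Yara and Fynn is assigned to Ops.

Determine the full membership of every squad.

Governance = {Yara}; Ops = {Fynn}

From (3): Yara ∈ Governance.
(1): Governance already has 1, so the rest are out.
(7) (exactly one): Fynn ∈ Ops.
(2): Ivan ∉ Ops.
Suppose Vikram ∈ Ops: no assignment then satisfies all the clues, so Vikram ∉ Ops.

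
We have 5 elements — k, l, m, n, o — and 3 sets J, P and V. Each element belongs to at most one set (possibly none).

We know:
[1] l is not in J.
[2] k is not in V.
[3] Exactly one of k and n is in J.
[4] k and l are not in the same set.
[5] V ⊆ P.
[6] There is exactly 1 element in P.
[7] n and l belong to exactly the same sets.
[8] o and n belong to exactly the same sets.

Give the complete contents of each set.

J = {k}; P = {m}; V = {}

From (1): l ∉ J.
From (2): k ∉ V.
(7): n matches l: n ∉ J.
(8): o matches n: o ∉ J.
(3) (exactly one): k ∈ J.
Suppose l ∈ P: no assignment then satisfies all the clues, so l ∉ P.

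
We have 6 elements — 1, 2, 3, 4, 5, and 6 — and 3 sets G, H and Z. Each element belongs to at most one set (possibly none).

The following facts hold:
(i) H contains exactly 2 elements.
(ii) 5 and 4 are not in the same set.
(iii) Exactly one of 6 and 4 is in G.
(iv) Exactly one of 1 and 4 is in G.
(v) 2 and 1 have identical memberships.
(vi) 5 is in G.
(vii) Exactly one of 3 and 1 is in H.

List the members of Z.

Z = {}

From (vi): 5 ∈ G.
(ii): 4 ∉ G.
(iii) (exactly one): 6 ∈ G.
(iv) (exactly one): 1 ∈ G.
(v): 2 matches 1: 2 ∈ G.
(vii) (exactly one): 3 ∈ H.
(i): only 2 candidates remain for H, so all are in.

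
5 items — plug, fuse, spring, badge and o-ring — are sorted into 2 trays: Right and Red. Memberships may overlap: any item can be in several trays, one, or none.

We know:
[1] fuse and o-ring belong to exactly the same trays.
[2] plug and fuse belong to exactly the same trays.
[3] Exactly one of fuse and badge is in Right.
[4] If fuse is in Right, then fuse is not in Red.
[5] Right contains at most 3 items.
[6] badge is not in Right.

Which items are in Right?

Right = {fuse, o-ring, plug}

From (6): badge ∉ Right.
(3) (exactly one): fuse ∈ Right.
(4): fuse ∉ Red.
(1): o-ring matches fuse: o-ring ∈ Right.
(1): o-ring matches fuse: o-ring ∉ Red.
(2): plug matches fuse: plug ∈ Right.
(2): plug matches fuse: plug ∉ Red.
(5): Right already has 3, so the rest are out.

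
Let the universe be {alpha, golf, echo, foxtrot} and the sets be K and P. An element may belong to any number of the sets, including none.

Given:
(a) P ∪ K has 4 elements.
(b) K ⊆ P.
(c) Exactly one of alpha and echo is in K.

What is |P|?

4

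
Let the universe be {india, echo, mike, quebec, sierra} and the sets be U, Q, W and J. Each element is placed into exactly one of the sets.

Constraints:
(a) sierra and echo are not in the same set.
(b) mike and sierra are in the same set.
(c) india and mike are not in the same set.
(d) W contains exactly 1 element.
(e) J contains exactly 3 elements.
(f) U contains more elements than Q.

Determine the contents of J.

J = {mike, quebec, sierra}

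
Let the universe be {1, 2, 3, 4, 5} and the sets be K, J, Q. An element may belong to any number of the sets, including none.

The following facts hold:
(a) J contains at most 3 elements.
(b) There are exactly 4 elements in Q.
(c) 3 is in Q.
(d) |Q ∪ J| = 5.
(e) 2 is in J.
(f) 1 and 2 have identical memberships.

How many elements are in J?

3

From (c): 3 ∈ Q.
From (e): 2 ∈ J.
(f): 1 matches 2: 1 ∈ J.
Suppose 1 ∉ Q: no assignment then satisfies all the clues, so 1 ∈ Q.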